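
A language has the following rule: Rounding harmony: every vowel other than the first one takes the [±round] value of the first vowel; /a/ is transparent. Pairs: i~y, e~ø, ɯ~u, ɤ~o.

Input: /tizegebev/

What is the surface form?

no segment meets the rule's conditions; no change.

[tizegebev]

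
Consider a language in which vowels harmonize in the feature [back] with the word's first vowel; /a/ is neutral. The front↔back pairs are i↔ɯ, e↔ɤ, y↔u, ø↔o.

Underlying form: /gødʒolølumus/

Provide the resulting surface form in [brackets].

/o/ harmonizes with /ø/ ([-back]) → [ø]
/u/ harmonizes with /ø/ ([-back]) → [y]
/u/ harmonizes with /ø/ ([-back]) → [y]

[gødʒølølymys]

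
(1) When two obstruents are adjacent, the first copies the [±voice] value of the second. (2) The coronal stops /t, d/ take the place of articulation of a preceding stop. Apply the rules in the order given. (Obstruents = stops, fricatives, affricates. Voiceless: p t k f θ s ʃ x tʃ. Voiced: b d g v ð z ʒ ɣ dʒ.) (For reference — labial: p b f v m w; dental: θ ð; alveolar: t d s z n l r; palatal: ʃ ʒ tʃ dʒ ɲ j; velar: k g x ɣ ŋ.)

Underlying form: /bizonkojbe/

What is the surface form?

Rule 1: no segment meets the rule's conditions; no change.
After rule 1: bizonkojbe
Rule 2: no segment meets the rule's conditions; no change.

[bizonkojbe]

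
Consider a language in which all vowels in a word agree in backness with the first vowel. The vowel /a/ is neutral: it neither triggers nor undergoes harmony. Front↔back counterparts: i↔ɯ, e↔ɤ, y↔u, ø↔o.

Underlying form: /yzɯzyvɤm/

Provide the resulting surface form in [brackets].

[yzizyvem]

/ɯ/ harmonizes with /y/ ([-back]) → [i]
/ɤ/ harmonizes with /y/ ([-back]) → [e]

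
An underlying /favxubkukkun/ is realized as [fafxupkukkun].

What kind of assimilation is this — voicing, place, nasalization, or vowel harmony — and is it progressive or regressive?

voicing assimilation, regressive

/v/→[f] /b/→[p].
Each target copies a feature from the following segment, so the direction is regressive.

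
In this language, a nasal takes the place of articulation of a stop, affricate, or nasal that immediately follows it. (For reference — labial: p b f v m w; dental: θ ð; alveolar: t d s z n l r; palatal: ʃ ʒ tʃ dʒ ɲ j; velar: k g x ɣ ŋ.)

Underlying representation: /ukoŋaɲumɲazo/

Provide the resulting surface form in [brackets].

[ukoŋaɲuɲɲazo]

/m/ before /ɲ/ (palatal) → [ɲ]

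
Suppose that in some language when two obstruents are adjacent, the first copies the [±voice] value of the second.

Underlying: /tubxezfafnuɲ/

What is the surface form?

/b/ before /x/ (voiceless) → [p]
/z/ before /f/ (voiceless) → [s]

[tupxesfafnuɲ]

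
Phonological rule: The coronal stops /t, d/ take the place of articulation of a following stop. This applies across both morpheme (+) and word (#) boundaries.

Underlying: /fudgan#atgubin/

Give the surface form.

/d/ before /g/ (velar) → [g]
/t/ before /g/ (velar) → [k]

[fuggan#akgubin]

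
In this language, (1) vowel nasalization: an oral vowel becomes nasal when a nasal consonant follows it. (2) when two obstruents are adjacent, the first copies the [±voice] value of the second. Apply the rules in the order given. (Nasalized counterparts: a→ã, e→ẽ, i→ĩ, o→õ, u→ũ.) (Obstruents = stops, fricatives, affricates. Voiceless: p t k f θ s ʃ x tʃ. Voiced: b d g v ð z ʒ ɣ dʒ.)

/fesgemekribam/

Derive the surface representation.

[fezgẽmekribãm]

Rule 1: /e/ before nasal /m/ → [ẽ]
Rule 1: /a/ before nasal /m/ → [ã]
After rule 1: fesgẽmekribãm
Rule 2: /s/ before /g/ (voiced) → [z]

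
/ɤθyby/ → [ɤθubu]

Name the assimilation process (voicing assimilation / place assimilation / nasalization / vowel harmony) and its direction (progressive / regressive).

vowel harmony, progressive

/y/→[u] /y/→[u].
Vowels agree with the first vowel, so the harmony is progressive.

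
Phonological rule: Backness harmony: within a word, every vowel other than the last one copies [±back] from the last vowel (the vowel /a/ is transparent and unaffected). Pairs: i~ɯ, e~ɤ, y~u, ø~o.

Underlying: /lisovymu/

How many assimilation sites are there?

2

/i/ harmonizes with /u/ ([+back]) → [ɯ]
/y/ harmonizes with /u/ ([+back]) → [u]
2 segments change.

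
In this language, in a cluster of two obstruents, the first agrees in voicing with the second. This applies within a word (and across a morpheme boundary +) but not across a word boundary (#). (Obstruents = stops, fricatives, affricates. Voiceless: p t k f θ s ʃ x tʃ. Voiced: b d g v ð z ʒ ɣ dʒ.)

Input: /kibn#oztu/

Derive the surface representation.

/z/ before /t/ (voiceless) → [s]

[kibn#ostu]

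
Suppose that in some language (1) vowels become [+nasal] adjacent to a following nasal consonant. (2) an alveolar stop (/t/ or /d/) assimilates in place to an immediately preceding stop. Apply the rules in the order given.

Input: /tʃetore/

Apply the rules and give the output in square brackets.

[tʃetore]

Rule 1: no segment meets the rule's conditions; no change.
After rule 1: tʃetore
Rule 2: no segment meets the rule's conditions; no change.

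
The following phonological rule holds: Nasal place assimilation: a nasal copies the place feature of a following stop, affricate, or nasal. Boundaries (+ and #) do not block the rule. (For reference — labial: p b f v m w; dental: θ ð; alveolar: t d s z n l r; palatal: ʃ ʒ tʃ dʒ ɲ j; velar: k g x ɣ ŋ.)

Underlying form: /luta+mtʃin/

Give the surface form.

/m/ before /tʃ/ (palatal) → [ɲ]

[luta+ɲtʃin]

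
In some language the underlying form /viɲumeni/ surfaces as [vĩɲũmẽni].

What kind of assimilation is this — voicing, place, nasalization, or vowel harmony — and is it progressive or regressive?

/i/→[ĩ] /u/→[ũ] /e/→[ẽ].
Each target copies a feature from the following segment, so the direction is regressive.

nasalization, regressive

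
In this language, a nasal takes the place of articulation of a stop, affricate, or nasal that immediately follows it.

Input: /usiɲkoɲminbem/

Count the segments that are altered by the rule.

3

/ɲ/ before /k/ (velar) → [ŋ]
/ɲ/ before /m/ (labial) → [m]
/n/ before /b/ (labial) → [m]
3 segments change.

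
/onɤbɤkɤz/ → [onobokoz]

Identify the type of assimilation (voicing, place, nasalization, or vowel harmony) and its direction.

vowel harmony, progressive

/ɤ/→[o] /ɤ/→[o] /ɤ/→[o].
Vowels agree with the first vowel, so the harmony is progressive.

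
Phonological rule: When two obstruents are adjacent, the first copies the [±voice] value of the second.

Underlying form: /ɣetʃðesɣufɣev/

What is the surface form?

/tʃ/ before /ð/ (voiced) → [dʒ]
/s/ before /ɣ/ (voiced) → [z]
/f/ before /ɣ/ (voiced) → [v]

[ɣedʒðezɣuvɣev]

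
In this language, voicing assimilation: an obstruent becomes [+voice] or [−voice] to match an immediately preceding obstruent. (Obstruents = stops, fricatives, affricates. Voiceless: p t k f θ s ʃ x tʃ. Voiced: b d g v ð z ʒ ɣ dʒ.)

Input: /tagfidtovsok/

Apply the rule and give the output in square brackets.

/f/ after /g/ (voiced) → [v]
/t/ after /d/ (voiced) → [d]
/s/ after /v/ (voiced) → [z]

[tagviddovzok]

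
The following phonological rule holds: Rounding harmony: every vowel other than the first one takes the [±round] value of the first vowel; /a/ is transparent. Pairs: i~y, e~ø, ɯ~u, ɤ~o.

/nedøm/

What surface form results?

/ø/ harmonizes with /e/ ([-round]) → [e]

[nedem]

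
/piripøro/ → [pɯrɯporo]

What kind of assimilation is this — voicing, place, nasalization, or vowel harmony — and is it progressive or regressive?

vowel harmony, regressive

/i/→[ɯ] /i/→[ɯ] /ø/→[o].
Vowels agree with the last vowel, so the harmony is regressive.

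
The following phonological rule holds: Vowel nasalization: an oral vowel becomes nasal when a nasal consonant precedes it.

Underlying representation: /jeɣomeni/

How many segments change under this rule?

2

/e/ after nasal /m/ → [ẽ]
/i/ after nasal /n/ → [ĩ]
2 segments change.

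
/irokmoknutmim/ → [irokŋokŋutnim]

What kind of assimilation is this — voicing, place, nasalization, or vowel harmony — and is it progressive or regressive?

place assimilation, progressive

/m/→[ŋ] /n/→[ŋ] /m/→[n].
Each target copies a feature from the preceding segment, so the direction is progressive.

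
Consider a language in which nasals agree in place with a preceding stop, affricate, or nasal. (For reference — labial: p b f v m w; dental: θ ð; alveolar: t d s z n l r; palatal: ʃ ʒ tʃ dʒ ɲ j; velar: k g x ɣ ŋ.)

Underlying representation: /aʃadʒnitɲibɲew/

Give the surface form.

[aʃadʒɲitnibmew]

/n/ after /dʒ/ (palatal) → [ɲ]
/ɲ/ after /t/ (alveolar) → [n]
/ɲ/ after /b/ (labial) → [m]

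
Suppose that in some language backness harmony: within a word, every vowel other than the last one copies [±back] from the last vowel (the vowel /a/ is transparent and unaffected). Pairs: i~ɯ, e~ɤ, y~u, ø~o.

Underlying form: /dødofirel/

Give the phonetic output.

[dødøfirel]

/o/ harmonizes with /e/ ([-back]) → [ø]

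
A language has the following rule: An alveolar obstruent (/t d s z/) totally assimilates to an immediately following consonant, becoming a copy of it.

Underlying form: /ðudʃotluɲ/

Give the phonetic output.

/d/ before /ʃ/ → [ʃ] (total assimilation)
/t/ before /l/ → [l] (total assimilation)

[ðuʃʃolluɲ]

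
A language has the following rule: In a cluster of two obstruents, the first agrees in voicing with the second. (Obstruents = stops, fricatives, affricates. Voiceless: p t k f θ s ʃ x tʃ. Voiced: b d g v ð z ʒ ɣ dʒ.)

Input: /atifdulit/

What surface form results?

/f/ before /d/ (voiced) → [v]

[ativdulit]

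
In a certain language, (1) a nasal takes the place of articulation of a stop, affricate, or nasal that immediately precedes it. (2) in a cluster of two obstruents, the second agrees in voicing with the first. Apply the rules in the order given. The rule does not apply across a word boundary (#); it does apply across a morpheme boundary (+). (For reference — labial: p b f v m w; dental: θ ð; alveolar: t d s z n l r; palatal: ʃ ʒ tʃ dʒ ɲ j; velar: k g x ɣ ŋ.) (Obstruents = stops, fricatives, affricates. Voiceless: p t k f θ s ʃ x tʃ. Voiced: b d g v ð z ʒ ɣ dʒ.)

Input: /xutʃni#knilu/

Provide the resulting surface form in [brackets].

[xutʃɲi#kŋilu]

Rule 1: /n/ after /tʃ/ (palatal) → [ɲ]
Rule 1: /n/ after /k/ (velar) → [ŋ]
After rule 1: xutʃɲi#kŋilu
Rule 2: no segment meets the rule's conditions; no change.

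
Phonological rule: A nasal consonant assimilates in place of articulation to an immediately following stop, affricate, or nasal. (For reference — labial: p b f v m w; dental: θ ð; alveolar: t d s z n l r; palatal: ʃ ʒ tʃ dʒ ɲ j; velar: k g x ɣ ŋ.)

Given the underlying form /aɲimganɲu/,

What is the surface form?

[aɲiŋgaɲɲu]

/m/ before /g/ (velar) → [ŋ]
/n/ before /ɲ/ (palatal) → [ɲ]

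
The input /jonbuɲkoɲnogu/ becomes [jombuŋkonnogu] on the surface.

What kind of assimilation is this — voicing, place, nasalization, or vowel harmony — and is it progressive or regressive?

/n/→[m] /ɲ/→[ŋ] /ɲ/→[n].
Each target copies a feature from the following segment, so the direction is regressive.

place assimilation, regressive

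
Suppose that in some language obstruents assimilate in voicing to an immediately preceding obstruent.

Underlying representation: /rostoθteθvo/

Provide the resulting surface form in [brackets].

[rostoθteθfo]

/v/ after /θ/ (voiceless) → [f]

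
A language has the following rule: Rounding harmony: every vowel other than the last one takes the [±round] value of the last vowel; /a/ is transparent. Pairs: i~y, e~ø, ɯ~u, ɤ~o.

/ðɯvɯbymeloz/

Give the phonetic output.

/ɯ/ harmonizes with /o/ ([+round]) → [u]
/ɯ/ harmonizes with /o/ ([+round]) → [u]
/e/ harmonizes with /o/ ([+round]) → [ø]

[ðuvubymøloz]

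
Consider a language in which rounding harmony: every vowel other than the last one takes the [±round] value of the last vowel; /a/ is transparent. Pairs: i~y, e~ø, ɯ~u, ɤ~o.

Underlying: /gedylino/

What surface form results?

[gødylyno]

/e/ harmonizes with /o/ ([+round]) → [ø]
/i/ harmonizes with /o/ ([+round]) → [y]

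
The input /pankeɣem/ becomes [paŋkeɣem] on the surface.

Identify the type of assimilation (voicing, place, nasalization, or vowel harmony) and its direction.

place assimilation, regressive

/n/→[ŋ].
Each target copies a feature from the following segment, so the direction is regressive.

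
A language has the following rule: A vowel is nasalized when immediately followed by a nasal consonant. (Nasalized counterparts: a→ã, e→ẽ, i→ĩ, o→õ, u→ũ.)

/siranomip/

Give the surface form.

/a/ before nasal /n/ → [ã]
/o/ before nasal /m/ → [õ]

[sirãnõmip]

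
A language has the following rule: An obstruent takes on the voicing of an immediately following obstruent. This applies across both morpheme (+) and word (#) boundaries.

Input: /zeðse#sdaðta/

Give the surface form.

[zeθse#zdaθta]

/ð/ before /s/ (voiceless) → [θ]
/s/ before /d/ (voiced) → [z]
/ð/ before /t/ (voiceless) → [θ]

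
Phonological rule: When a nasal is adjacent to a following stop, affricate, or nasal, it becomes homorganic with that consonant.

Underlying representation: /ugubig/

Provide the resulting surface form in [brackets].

[ugubig]

no segment meets the rule's conditions; no change.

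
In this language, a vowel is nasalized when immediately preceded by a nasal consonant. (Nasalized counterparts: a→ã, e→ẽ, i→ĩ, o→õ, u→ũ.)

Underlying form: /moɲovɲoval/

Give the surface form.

[mõɲõvɲõval]

/o/ after nasal /m/ → [õ]
/o/ after nasal /ɲ/ → [õ]
/o/ after nasal /ɲ/ → [õ]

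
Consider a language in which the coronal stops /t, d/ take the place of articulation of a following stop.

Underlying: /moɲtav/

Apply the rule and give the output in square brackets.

no segment meets the rule's conditions; no change.

[moɲtav]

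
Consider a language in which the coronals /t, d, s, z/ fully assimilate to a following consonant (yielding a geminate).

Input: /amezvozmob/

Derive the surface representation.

/z/ before /v/ → [v] (total assimilation)
/z/ before /m/ → [m] (total assimilation)

[amevvommob]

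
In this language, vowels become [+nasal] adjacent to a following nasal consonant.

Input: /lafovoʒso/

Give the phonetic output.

[lafovoʒso]

no segment meets the rule's conditions; no change.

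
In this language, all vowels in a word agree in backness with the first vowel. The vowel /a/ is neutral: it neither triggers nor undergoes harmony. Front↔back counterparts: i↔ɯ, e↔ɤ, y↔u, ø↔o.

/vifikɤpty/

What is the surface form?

[vifikepty]

/ɤ/ harmonizes with /i/ ([-back]) → [e]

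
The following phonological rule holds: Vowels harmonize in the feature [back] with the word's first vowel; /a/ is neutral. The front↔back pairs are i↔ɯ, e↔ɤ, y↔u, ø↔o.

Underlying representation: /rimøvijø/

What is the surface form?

no segment meets the rule's conditions; no change.

[rimøvijø]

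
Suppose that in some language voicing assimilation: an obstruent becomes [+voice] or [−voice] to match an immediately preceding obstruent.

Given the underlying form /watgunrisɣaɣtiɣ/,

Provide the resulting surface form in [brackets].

[watkunrisxaɣdiɣ]

/g/ after /t/ (voiceless) → [k]
/ɣ/ after /s/ (voiceless) → [x]
/t/ after /ɣ/ (voiced) → [d]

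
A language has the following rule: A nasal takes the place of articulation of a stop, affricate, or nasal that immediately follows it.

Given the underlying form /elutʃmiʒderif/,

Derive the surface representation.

[elutʃmiʒderif]

no segment meets the rule's conditions; no change.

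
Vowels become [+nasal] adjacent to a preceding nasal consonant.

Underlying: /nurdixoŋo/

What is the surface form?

/u/ after nasal /n/ → [ũ]
/o/ after nasal /ŋ/ → [õ]

[nũrdixoŋõ]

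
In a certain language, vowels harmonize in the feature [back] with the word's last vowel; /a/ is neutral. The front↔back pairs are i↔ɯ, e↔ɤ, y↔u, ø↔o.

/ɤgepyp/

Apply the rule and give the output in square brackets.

/ɤ/ harmonizes with /y/ ([-back]) → [e]

[egepyp]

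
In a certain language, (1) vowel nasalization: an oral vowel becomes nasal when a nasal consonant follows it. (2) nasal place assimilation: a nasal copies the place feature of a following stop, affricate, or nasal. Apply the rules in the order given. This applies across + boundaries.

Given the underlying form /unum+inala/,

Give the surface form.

[ũnũm+ĩnala]

Rule 1: /u/ before nasal /n/ → [ũ]
Rule 1: /u/ before nasal /m/ → [ũ]
Rule 1: /i/ before nasal /n/ → [ĩ]
After rule 1: ũnũm+ĩnala
Rule 2: no segment meets the rule's conditions; no change.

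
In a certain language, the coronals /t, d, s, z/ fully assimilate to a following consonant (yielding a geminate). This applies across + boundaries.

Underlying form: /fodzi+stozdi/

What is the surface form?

/d/ before /z/ → [z] (total assimilation)
/s/ before /t/ → [t] (total assimilation)
/z/ before /d/ → [d] (total assimilation)

[fozzi+ttoddi]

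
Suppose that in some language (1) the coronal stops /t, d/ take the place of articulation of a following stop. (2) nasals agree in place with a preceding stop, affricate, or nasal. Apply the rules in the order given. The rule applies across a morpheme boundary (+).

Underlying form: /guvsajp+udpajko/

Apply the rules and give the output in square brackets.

Rule 1: /d/ before /p/ (labial) → [b]
After rule 1: guvsajp+ubpajko
Rule 2: no segment meets the rule's conditions; no change.

[guvsajp+ubpajko]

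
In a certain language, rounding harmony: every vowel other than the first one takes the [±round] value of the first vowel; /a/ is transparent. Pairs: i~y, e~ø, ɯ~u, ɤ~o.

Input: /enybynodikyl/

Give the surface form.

[enibinɤdikil]

/y/ harmonizes with /e/ ([-round]) → [i]
/y/ harmonizes with /e/ ([-round]) → [i]
/o/ harmonizes with /e/ ([-round]) → [ɤ]
/y/ harmonizes with /e/ ([-round]) → [i]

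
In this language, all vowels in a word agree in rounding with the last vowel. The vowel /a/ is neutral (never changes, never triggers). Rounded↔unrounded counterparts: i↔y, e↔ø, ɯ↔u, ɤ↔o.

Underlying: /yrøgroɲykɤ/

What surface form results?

[iregrɤɲikɤ]

/y/ harmonizes with /ɤ/ ([-round]) → [i]
/ø/ harmonizes with /ɤ/ ([-round]) → [e]
/o/ harmonizes with /ɤ/ ([-round]) → [ɤ]
/y/ harmonizes with /ɤ/ ([-round]) → [i]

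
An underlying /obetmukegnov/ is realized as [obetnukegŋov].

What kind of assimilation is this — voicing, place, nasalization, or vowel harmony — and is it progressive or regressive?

place assimilation, progressive

/m/→[n] /n/→[ŋ].
Each target copies a feature from the preceding segment, so the direction is progressive.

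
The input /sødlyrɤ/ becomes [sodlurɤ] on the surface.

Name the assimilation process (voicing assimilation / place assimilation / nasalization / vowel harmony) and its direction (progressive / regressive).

/ø/→[o] /y/→[u].
Vowels agree with the last vowel, so the harmony is regressive.

vowel harmony, regressive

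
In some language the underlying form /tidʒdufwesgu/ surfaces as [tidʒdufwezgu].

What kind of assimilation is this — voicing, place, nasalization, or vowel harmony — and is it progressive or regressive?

voicing assimilation, regressive

/s/→[z].
Each target copies a feature from the following segment, so the direction is regressive.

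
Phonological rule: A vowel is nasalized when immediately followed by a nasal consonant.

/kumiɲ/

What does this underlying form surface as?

/u/ before nasal /m/ → [ũ]
/i/ before nasal /ɲ/ → [ĩ]

[kũmĩɲ]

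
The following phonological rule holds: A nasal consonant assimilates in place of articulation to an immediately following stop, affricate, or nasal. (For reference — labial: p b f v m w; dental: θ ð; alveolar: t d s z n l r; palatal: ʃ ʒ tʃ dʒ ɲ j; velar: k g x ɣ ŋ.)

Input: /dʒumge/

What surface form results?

[dʒuŋge]

/m/ before /g/ (velar) → [ŋ]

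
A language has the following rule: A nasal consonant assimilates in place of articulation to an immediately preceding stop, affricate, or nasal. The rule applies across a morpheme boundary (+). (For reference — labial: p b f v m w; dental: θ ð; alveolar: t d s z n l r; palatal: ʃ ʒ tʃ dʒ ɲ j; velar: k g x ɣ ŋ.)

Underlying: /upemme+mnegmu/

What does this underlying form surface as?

/n/ after /m/ (labial) → [m]
/m/ after /g/ (velar) → [ŋ]

[upemme+mmegŋu]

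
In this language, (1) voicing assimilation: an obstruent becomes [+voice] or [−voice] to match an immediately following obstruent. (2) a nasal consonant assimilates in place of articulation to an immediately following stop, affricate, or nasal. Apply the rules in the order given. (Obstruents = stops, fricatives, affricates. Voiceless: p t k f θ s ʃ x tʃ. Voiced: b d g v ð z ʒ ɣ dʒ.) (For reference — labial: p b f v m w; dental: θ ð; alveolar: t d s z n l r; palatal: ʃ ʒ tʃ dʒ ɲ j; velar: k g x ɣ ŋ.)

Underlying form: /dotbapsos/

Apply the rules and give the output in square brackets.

Rule 1: /t/ before /b/ (voiced) → [d]
After rule 1: dodbapsos
Rule 2: no segment meets the rule's conditions; no change.

[dodbapsos]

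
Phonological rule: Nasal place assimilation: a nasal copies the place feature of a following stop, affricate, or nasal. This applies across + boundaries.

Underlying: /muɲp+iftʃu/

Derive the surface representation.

/ɲ/ before /p/ (labial) → [m]

[mump+iftʃu]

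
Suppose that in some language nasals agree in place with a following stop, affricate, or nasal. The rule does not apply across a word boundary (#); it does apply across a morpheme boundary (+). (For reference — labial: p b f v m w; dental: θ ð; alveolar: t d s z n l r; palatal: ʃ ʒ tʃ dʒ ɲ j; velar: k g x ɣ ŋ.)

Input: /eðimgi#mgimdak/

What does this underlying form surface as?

[eðiŋgi#ŋgindak]

/m/ before /g/ (velar) → [ŋ]
/m/ before /g/ (velar) → [ŋ]
/m/ before /d/ (alveolar) → [n]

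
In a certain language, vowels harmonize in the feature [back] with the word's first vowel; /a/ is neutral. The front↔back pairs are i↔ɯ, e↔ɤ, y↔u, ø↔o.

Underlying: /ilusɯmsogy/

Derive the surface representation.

[ilysimsøgy]

/u/ harmonizes with /i/ ([-back]) → [y]
/ɯ/ harmonizes with /i/ ([-back]) → [i]
/o/ harmonizes with /i/ ([-back]) → [ø]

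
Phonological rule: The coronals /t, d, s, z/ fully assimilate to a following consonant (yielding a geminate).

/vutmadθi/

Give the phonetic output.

[vummaθθi]

/t/ before /m/ → [m] (total assimilation)
/d/ before /θ/ → [θ] (total assimilation)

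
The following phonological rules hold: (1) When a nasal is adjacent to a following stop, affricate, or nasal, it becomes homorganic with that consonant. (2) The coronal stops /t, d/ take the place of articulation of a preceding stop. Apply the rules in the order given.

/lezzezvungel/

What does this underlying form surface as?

Rule 1: /n/ before /g/ (velar) → [ŋ]
After rule 1: lezzezvuŋgel
Rule 2: no segment meets the rule's conditions; no change.

[lezzezvuŋgel]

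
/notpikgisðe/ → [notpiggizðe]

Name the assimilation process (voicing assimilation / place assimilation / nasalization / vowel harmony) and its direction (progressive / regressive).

/k/→[g] /s/→[z].
Each target copies a feature from the following segment, so the direction is regressive.

voicing assimilation, regressive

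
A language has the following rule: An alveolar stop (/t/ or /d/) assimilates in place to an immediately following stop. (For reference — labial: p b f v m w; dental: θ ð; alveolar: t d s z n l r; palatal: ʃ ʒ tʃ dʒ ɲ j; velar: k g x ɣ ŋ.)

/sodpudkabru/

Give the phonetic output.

/d/ before /p/ (labial) → [b]
/d/ before /k/ (velar) → [g]

[sobpugkabru]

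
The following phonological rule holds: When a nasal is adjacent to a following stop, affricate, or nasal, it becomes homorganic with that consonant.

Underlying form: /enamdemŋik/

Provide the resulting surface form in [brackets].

[enandeŋŋik]

/m/ before /d/ (alveolar) → [n]
/m/ before /ŋ/ (velar) → [ŋ]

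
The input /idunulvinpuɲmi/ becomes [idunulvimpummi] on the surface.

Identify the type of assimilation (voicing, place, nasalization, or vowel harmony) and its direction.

place assimilation, regressive

/n/→[m] /ɲ/→[m].
Each target copies a feature from the following segment, so the direction is regressive.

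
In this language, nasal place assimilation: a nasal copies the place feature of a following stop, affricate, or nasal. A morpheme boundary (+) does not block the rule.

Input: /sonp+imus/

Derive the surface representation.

/n/ before /p/ (labial) → [m]

[somp+imus]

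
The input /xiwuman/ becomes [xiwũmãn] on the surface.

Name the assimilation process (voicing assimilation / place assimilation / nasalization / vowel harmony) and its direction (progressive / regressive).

nasalization, regressive

/u/→[ũ] /a/→[ã].
Each target copies a feature from the following segment, so the direction is regressive.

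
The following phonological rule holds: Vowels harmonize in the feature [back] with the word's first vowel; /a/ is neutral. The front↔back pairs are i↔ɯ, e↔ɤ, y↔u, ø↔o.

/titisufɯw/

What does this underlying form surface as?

[titisyfiw]

/u/ harmonizes with /i/ ([-back]) → [y]
/ɯ/ harmonizes with /i/ ([-back]) → [i]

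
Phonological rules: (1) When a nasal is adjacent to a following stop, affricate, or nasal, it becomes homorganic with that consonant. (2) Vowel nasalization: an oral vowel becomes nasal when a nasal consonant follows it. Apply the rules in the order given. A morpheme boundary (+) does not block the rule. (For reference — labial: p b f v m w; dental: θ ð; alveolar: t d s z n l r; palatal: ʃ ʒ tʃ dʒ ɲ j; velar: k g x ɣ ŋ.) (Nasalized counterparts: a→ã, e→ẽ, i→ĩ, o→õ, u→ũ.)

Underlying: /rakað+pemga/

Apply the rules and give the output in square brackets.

[rakað+pẽŋga]

Rule 1: /m/ before /g/ (velar) → [ŋ]
After rule 1: rakað+peŋga
Rule 2: /e/ before nasal /ŋ/ → [ẽ]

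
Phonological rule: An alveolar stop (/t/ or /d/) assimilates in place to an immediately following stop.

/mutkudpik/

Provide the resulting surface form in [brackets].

/t/ before /k/ (velar) → [k]
/d/ before /p/ (labial) → [b]

[mukkubpik]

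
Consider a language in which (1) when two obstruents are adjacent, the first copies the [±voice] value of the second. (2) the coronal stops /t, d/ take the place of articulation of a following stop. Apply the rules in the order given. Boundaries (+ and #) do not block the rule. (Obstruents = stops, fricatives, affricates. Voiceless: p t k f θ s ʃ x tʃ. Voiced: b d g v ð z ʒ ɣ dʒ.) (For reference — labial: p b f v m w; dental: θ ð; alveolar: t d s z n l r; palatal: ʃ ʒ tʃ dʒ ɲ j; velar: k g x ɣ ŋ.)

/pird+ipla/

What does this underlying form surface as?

Rule 1: no segment meets the rule's conditions; no change.
After rule 1: pird+ipla
Rule 2: no segment meets the rule's conditions; no change.

[pird+ipla]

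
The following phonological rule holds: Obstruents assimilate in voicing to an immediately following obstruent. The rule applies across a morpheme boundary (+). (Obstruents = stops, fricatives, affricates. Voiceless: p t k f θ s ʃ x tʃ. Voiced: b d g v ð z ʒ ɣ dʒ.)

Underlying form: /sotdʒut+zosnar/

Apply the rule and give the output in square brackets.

/t/ before /dʒ/ (voiced) → [d]
/t/ before /z/ (voiced) → [d]

[soddʒud+zosnar]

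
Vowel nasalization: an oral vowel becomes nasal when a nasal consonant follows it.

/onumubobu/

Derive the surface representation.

[õnũmubobu]

/o/ before nasal /n/ → [õ]
/u/ before nasal /m/ → [ũ]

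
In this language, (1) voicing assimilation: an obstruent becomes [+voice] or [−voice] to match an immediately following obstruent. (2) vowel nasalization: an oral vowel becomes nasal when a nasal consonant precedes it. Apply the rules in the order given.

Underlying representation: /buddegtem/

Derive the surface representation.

[buddektem]

Rule 1: /g/ before /t/ (voiceless) → [k]
After rule 1: buddektem
Rule 2: no segment meets the rule's conditions; no change.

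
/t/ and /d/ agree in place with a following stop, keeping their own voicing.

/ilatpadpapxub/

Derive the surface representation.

/t/ before /p/ (labial) → [p]
/d/ before /p/ (labial) → [b]

[ilappabpapxub]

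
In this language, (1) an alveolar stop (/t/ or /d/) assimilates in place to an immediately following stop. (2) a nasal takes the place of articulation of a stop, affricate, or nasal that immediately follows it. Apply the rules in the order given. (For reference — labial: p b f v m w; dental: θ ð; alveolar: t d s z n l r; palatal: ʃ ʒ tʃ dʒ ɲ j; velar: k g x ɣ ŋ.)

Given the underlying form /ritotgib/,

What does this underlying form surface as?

Rule 1: /t/ before /g/ (velar) → [k]
After rule 1: ritokgib
Rule 2: no segment meets the rule's conditions; no change.

[ritokgib]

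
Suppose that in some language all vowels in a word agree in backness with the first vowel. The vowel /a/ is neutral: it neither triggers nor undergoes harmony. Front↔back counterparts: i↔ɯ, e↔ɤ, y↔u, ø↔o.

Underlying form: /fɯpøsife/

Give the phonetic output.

/ø/ harmonizes with /ɯ/ ([+back]) → [o]
/i/ harmonizes with /ɯ/ ([+back]) → [ɯ]
/e/ harmonizes with /ɯ/ ([+back]) → [ɤ]

[fɯposɯfɤ]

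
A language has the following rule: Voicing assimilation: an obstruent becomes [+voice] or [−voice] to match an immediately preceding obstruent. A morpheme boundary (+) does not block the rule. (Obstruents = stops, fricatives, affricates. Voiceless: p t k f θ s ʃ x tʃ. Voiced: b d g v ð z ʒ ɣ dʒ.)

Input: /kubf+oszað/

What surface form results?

[kubv+ossað]

/f/ after /b/ (voiced) → [v]
/z/ after /s/ (voiceless) → [s]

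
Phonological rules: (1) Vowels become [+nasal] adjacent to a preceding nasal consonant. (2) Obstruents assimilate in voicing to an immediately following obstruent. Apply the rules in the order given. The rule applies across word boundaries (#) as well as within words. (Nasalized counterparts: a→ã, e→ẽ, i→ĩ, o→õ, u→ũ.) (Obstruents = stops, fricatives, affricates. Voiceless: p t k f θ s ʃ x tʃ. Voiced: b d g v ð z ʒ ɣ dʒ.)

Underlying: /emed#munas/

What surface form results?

[emẽd#mũnãs]

Rule 1: /e/ after nasal /m/ → [ẽ]
Rule 1: /u/ after nasal /m/ → [ũ]
Rule 1: /a/ after nasal /n/ → [ã]
After rule 1: emẽd#mũnãs
Rule 2: no segment meets the rule's conditions; no change.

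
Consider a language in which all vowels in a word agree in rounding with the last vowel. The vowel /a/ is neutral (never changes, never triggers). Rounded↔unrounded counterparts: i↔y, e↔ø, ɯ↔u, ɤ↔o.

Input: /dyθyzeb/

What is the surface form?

/y/ harmonizes with /e/ ([-round]) → [i]
/y/ harmonizes with /e/ ([-round]) → [i]

[diθizeb]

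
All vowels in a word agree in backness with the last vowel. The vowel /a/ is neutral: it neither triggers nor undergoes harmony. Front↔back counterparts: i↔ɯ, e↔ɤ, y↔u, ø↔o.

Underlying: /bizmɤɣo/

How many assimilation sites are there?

1

/i/ harmonizes with /o/ ([+back]) → [ɯ]
1 segment changes.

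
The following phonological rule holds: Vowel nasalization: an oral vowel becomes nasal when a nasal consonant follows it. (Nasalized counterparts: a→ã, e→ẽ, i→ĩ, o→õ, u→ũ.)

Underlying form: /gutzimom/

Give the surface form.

[gutzĩmõm]

/i/ before nasal /m/ → [ĩ]
/o/ before nasal /m/ → [õ]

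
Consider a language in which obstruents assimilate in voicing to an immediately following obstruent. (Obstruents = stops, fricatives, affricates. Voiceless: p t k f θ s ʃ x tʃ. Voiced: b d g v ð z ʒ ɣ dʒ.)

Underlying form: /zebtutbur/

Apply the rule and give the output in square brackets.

[zeptudbur]

/b/ before /t/ (voiceless) → [p]
/t/ before /b/ (voiced) → [d]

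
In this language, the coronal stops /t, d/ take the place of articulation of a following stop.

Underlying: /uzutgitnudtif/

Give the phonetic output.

[uzukgitnudtif]

/t/ before /g/ (velar) → [k]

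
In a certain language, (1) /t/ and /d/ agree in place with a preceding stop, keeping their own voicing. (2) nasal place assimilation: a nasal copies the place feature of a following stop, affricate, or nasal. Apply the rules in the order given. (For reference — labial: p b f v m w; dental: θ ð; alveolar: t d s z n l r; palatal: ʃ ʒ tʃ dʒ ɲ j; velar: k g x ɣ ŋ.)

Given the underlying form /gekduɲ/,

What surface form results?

[gekguɲ]

Rule 1: /d/ after /k/ (velar) → [g]
After rule 1: gekguɲ
Rule 2: no segment meets the rule's conditions; no change.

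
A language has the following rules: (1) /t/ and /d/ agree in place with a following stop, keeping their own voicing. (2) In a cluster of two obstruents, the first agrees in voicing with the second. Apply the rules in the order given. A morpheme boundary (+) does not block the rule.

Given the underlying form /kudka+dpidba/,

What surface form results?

Rule 1: /d/ before /k/ (velar) → [g]
Rule 1: /d/ before /p/ (labial) → [b]
Rule 1: /d/ before /b/ (labial) → [b]
After rule 1: kugka+bpibba
Rule 2: /g/ before /k/ (voiceless) → [k]
Rule 2: /b/ before /p/ (voiceless) → [p]

[kukka+ppibba]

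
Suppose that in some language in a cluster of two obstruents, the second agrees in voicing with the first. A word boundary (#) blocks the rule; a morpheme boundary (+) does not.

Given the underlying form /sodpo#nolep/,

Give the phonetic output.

/p/ after /d/ (voiced) → [b]

[sodbo#nolep]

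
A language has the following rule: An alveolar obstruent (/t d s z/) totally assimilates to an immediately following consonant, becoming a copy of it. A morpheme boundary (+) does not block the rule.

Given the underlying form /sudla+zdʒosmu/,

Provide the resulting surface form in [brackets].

[sulla+dʒdʒommu]

/d/ before /l/ → [l] (total assimilation)
/z/ before /dʒ/ → [dʒ] (total assimilation)
/s/ before /m/ → [m] (total assimilation)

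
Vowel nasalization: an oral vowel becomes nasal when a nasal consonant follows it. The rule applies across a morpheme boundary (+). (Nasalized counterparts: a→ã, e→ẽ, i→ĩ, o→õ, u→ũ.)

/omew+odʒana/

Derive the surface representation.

/o/ before nasal /m/ → [õ]
/a/ before nasal /n/ → [ã]

[õmew+odʒãna]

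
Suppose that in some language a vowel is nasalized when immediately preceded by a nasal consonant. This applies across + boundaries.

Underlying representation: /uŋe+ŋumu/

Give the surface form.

[uŋẽ+ŋũmũ]

/e/ after nasal /ŋ/ → [ẽ]
/u/ after nasal /ŋ/ → [ũ]
/u/ after nasal /m/ → [ũ]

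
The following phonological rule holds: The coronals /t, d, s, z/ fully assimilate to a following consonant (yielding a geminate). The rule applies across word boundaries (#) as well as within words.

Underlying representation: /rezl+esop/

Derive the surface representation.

/z/ before /l/ → [l] (total assimilation)

[rell+esop]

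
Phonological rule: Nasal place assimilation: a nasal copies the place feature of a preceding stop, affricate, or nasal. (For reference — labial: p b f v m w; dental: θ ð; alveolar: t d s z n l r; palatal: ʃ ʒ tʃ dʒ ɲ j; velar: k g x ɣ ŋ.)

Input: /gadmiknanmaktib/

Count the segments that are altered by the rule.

3

/m/ after /d/ (alveolar) → [n]
/n/ after /k/ (velar) → [ŋ]
/m/ after /n/ (alveolar) → [n]
3 segments change.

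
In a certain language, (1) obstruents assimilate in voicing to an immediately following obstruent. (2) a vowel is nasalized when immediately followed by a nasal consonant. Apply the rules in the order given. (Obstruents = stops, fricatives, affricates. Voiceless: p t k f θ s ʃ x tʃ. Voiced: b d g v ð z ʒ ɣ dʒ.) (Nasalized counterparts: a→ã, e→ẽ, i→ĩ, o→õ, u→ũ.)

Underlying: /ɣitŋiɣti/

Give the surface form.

Rule 1: /ɣ/ before /t/ (voiceless) → [x]
After rule 1: ɣitŋixti
Rule 2: no segment meets the rule's conditions; no change.

[ɣitŋixti]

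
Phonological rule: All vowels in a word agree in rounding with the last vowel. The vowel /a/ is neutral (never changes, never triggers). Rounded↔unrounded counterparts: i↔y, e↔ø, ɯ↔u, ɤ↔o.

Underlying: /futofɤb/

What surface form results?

/u/ harmonizes with /ɤ/ ([-round]) → [ɯ]
/o/ harmonizes with /ɤ/ ([-round]) → [ɤ]

[fɯtɤfɤb]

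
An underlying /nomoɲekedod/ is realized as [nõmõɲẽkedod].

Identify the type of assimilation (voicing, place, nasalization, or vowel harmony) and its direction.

/o/→[õ] /o/→[õ] /e/→[ẽ].
Each target copies a feature from the preceding segment, so the direction is progressive.

nasalization, progressive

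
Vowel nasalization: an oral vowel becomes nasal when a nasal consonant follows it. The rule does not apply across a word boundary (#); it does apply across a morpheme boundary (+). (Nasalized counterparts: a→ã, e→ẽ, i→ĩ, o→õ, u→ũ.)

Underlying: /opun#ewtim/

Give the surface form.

[opũn#ewtĩm]

/u/ before nasal /n/ → [ũ]
/i/ before nasal /m/ → [ĩ]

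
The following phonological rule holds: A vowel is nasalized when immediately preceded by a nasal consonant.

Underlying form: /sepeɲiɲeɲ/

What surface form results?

[sepeɲĩɲẽɲ]

/i/ after nasal /ɲ/ → [ĩ]
/e/ after nasal /ɲ/ → [ẽ]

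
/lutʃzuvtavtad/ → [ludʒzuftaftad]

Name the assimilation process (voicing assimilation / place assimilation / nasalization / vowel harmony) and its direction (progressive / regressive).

voicing assimilation, regressive

/tʃ/→[dʒ] /v/→[f] /v/→[f].
Each target copies a feature from the following segment, so the direction is regressive.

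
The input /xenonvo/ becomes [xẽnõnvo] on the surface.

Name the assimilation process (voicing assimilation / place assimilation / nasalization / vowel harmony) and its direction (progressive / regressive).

/e/→[ẽ] /o/→[õ].
Each target copies a feature from the following segment, so the direction is regressive.

nasalization, regressive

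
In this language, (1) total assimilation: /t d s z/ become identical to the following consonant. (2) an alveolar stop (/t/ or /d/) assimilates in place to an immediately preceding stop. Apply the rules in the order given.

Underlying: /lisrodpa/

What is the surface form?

[lirroppa]

Rule 1: /s/ before /r/ → [r] (total assimilation)
Rule 1: /d/ before /p/ → [p] (total assimilation)
After rule 1: lirroppa
Rule 2: no segment meets the rule's conditions; no change.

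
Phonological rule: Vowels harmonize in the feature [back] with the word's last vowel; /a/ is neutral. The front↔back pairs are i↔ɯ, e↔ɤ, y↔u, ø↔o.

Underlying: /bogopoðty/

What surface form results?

[bøgøpøðty]

/o/ harmonizes with /y/ ([-back]) → [ø]
/o/ harmonizes with /y/ ([-back]) → [ø]
/o/ harmonizes with /y/ ([-back]) → [ø]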